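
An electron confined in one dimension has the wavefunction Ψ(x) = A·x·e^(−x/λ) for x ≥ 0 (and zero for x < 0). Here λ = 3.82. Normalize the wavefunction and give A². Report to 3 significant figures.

We need A² ∫|f|² dx = 1, taking the integral from 0 to ∞.
∫|Ψ|² dx = A²·(λ^3/4).
Hence A² = 1/[λ^3/4].
With λ = 3.82: A² = 0.07176 and A = 0.2679.

A^2 ≈ 0.0718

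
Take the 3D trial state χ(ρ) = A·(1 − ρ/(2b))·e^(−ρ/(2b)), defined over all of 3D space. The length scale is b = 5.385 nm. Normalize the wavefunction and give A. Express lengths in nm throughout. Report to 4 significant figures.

A ≈ 0.01596 nm^(-3/2)

The normalization condition is ∫|χ|² 4πρ² dρ = 1 from 0 to ∞.
The angular integral contributes 4π, leaving ∫₀^∞ ρ²|χ|² dρ.
Carrying out the integral gives A² · 8·π·b^3.
Setting this equal to 1 gives A² = 1/(8·π·b^3).
Substituting b = 5.385 gives A² = 0.00025480, so A = 0.015963.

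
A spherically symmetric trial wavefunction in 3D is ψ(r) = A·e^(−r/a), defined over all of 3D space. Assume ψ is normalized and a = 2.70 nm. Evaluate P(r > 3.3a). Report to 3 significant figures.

With dV = 4πr²dr, the probability is ∫|ψ|² dV over r > 3.3a.
The full normalization integral is A²·[π·a^3] = 1, fixing A².
In terms of u = r/a (A², 4π and the length scale all cancel between numerator and denominator), P = [∫_{3.3}^{∞} u^2·e^(-2·u) du] / [∫_{0}^{∞} u^2·e^(-2·u) du].
Using ∫ u^2·e^(-2·u) du = -(2·u^2 + 2·u + 1)·e^(-2·u)/4, the numerator is 1469·e^(-33/5)/200 and the denominator is 1/4.
This evaluates to P = 0.03997.

P ≈ 0.0400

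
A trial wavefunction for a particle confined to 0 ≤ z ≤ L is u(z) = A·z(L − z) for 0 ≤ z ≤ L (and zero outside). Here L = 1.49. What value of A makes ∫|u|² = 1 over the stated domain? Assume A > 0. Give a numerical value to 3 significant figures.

Require ∫ |u|² dz = 1 over the whole domain.
The integral (without the A² prefactor) comes out to L^5/30.
Plugging in L = 1.49 yields A = 2.021.

A ≈ 2.02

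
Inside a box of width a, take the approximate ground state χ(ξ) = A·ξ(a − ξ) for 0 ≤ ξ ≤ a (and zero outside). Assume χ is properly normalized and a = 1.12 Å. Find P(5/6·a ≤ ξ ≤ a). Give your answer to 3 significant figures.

The probability is P = ∫ |χ|² dξ over [5/6·a, a].
With A² fixed by ∫|χ|² = 1, i.e. A² = (a^5/30)^(−1), substitute and integrate.
In terms of u = ξ/a (A² and the length scale cancel between numerator and denominator), P = [∫_{5/6}^{1} u^2·(1 - u)^2 du] / [∫_{0}^{1} u^2·(1 - u)^2 du].
Using ∫ u^2·(1 - u)^2 du = u^3·(6·u^2 - 15·u + 10)/30, the numerator is ≈ 0.0011831 and the denominator is 1/30.
Taking the ratio, P = 23/648.

P ≈ 0.0355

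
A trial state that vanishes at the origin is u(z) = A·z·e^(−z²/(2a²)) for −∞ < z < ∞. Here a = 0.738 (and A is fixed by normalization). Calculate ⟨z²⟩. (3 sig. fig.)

⟨z^2⟩ ≈ 0.817

By definition ⟨z²⟩ = ∫ z^2 |u(z)|² dz.
Differentiating ∫e^(−αz²) dz = √(π/α) under α to get the higher moments, since the A² factors cancel between numerator and denominator, ⟨z²⟩ = 3·a^2/2.
With a = 0.738, ⟨z^2⟩ = 0.8170.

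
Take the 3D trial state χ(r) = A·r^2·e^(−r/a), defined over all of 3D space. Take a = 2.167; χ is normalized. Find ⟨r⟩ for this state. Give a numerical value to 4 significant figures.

The expectation value is the |χ|²-weighted average of r: ∫ r|χ|² 4πr² dr.
The ratio of the moment integral to the normalization integral gives ⟨r⟩ = 7·a/2.
With a = 2.167, ⟨r⟩ = 7.5845.

⟨r⟩ ≈ 7.585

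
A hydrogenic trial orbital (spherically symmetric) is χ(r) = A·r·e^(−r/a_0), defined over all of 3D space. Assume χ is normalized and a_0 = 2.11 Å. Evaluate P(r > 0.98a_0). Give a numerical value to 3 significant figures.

P = ∫ |χ|² 4πr² dr over r > 0.98a_0.
Normalization gives A² = 1/(3·π·a_0^5).
Substituting u = r/a_0, A², 4π and the length scale all cancel in the ratio: P = ∫_{0.98}^{∞} u^4·e^(-2·u) du / ∫_{0}^{∞} u^4·e^(-2·u) du.
Using ∫ u^4·e^(-2·u) du = -(u^4/2 + u^3 + 3·u^2/2 + 3·u/2 + 3/4)·e^(-2·u), the numerator is ≈ 0.71316 and the denominator is 3/4.
This evaluates to P = 0.9509.

P ≈ 0.951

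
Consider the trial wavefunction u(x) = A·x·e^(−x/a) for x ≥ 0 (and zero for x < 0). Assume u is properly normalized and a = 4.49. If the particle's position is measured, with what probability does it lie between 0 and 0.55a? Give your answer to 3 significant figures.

The probability is P = ∫ |u|² dx over [0, 0.55a].
With A² fixed by ∫|u|² = 1, i.e. A² = (a^3/4)^(−1), substitute and integrate.
Let t = x/a; then A² and the length scale cancel, so P = ∫_{0}^{0.55} t^2·e^(-2·t) dt ÷ ∫_{0}^{∞} t^2·e^(-2·t) dt.
With ∫ t^2·e^(-2·t) dt = -(2·t^2 + 2·t + 1)·e^(-2·t)/4 + C, the region integral is 1/4 - 541·e^(-11/10)/800 and the full one is 1/4.
The result is P = 0.09958.

P ≈ 0.0996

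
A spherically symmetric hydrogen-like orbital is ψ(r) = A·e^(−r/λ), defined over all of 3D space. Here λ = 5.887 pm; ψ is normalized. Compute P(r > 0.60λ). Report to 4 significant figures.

P ≈ 0.8795

Integrate the radial probability density 4πr²|ψ|² over r > 0.60λ.
A² is fixed by ∫₀^∞ 4πr²|ψ|² dr = 1, i.e. A² = (π·λ^3)^(−1).
In terms of u = r/λ (A², 4π and the length scale all cancel between numerator and denominator), P = [∫_{0.60}^{∞} u^2·e^(-2·u) du] / [∫_{0}^{∞} u^2·e^(-2·u) du].
An antiderivative of u^2·e^(-2·u) is -(2·u^2 + 2·u + 1)·e^(-2·u)/4; evaluating from 0.60 to ∞ gives 73·e^(-6/5)/100, while the full integral is 1/4.
Taking the ratio yields P = 0.87949.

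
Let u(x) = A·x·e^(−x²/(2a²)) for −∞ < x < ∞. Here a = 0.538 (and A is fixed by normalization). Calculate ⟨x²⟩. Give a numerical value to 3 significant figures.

⟨x²⟩ = ∫ x^2 |u|² dx over the full domain.
Differentiating ∫e^(−αx²) dx = √(π/α) under α to get the higher moments, evaluating both integrals, ⟨x²⟩ = 3·a^2/2.
Putting a = 0.538 gives 0.4342.

⟨x^2⟩ ≈ 0.434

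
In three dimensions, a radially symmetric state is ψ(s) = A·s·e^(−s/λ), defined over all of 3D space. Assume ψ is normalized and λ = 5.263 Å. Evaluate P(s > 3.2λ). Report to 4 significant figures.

With dV = 4πs²ds, the probability is ∫|ψ|² dV over s > 3.2λ.
A² is fixed by ∫₀^∞ 4πs²|ψ|² ds = 1, i.e. A² = (3·π·λ^5)^(−1).
Let u = s/λ; then A², 4π and the length scale all cancel, so P = ∫_{3.2}^{∞} u^4·e^(-2·u) du ÷ ∫_{0}^{∞} u^4·e^(-2·u) du.
With ∫ u^4·e^(-2·u) du = -(u^4/2 + u^3 + 3·u^2/2 + 3·u/2 + 3/4)·e^(-2·u) + C, the region integral is ≈ 0.176303 and the full one is 3/4.
The region integral divided by the full integral gives P = 0.23507.

P ≈ 0.2351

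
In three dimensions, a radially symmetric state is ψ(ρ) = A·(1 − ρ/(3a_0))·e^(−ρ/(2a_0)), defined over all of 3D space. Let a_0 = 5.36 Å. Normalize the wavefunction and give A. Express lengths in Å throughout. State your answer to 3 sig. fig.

The normalization condition is ∫|ψ|² 4πρ² dρ = 1 from 0 to ∞.
(Spherical symmetry: dV = 4πρ² dρ.)
With ∫₀^∞ ρ^4 e^(−αρ) dρ = 4!/α^5, ∫|ψ|² 4πρ² dρ = A²·(8·π·a_0^3/3).
With a_0 = 5.36: A² = 0.0007752 and A = 0.02784.

A ≈ 0.0278 Å^(-3/2)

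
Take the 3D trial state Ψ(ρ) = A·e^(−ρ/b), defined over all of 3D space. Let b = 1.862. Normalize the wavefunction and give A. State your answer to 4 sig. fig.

A ≈ 0.2221

Require ∫ |Ψ|² 4πρ² dρ = 1 over the whole domain.
∫|Ψ|² 4πρ² dρ = A²·(π·b^3).
Setting this equal to 1 gives A² = 1/(π·b^3).
Substituting b = 1.862 gives A² = 0.049307, so A = 0.22205.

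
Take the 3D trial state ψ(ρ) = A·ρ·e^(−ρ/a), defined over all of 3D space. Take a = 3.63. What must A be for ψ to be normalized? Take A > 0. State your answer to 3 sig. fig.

The normalization condition is ∫|ψ|² 4πρ² dρ = 1 from 0 to ∞.
Recall ∫₀^∞ ρ^m e^(−ρ/β) dρ = m!·β^(m+1), carrying out the integral gives A² · 3·π·a^5.
Plugging in a = 3.63 yields A = 0.01297.

A ≈ 0.0130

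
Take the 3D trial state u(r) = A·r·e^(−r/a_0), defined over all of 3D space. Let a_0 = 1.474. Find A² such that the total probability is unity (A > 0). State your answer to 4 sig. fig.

We need A² ∫|f|² 4πr² dr = 1, taking the integral from 0 to ∞.
In 3D with spherical symmetry the volume element is 4πr² dr.
Recall ∫₀^∞ r^m e^(−r/β) dr = m!·β^(m+1), ∫|u|² 4πr² dr = A²·(3·π·a_0^5).
With a_0 = 1.474: A² = 0.015249 and A = 0.12349.

A^2 ≈ 0.01525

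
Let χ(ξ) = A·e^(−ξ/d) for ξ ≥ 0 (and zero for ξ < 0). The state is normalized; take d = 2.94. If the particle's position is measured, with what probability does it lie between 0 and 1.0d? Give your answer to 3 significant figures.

P ≈ 0.865

The probability is P = ∫ |χ|² dξ over [0, 1.0d].
The normalization integral ∫|χ|²dξ over the whole domain equals d/2·A², and A² cancels in the ratio.
Let u = ξ/d; then A² and the length scale cancel, so P = ∫_{0}^{1.0} e^(-2·u) du ÷ ∫_{0}^{∞} e^(-2·u) du.
An antiderivative of e^(-2·u) is -e^(-2·u)/2; evaluating from 0 to 1.0 gives 1/2 - e^(-2)/2, while the full integral is 1/2.
Evaluating gives P = 0.8647.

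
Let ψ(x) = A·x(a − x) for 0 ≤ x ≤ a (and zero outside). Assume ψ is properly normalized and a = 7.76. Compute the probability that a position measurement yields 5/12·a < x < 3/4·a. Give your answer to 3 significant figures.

|ψ|² is the probability density, so P = ∫_{5/12·a}^{3/4·a} |ψ|² dx.
The normalization integral ∫|ψ|²dx over the whole domain equals a^5/30·A², and A² cancels in the ratio.
In terms of u = x/a (A² and the length scale cancel between numerator and denominator), P = [∫_{5/12}^{3/4} u^2·(1 - u)^2 du] / [∫_{0}^{1} u^2·(1 - u)^2 du].
An antiderivative of u^2·(1 - u)^2 is u^3·(6·u^2 - 15·u + 10)/30; evaluating from 5/12 to 3/4 gives ≈ 0.018329, while the full integral is 1/30.
This works out to P = 0.5499.

P ≈ 0.550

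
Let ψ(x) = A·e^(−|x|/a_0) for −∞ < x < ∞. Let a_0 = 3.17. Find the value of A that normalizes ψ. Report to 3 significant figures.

A ≈ 0.562

The normalization condition is ∫|ψ|² dx = 1 from −∞ to ∞.
With ∫₀^∞ x^0 e^(−αx) dx = 0!/α^1, carrying out the integral gives A² · a_0.
Setting this equal to 1 gives A² = 1/(a_0).
Plugging in a_0 = 3.17 yields A = 0.5617.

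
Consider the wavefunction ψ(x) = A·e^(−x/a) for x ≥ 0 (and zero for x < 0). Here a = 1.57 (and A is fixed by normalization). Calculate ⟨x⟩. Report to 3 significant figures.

⟨x⟩ = ∫ x |ψ|² dx over the full domain.
With ∫₀^∞ x^1 e^(−αx) dx = 1!/α^2, evaluating both integrals, ⟨x⟩ = a/2.
With a = 1.57, ⟨x⟩ = 0.7850.

⟨x⟩ ≈ 0.785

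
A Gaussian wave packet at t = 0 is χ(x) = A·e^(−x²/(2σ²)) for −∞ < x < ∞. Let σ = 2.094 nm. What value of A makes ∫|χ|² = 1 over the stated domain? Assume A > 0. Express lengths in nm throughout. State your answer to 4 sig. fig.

A ≈ 0.5191 nm^(-1/2)

We need A² ∫|f|² dx = 1, taking the integral from −∞ to ∞.
With ∫_{−∞}^{∞} x^(2m) e^(−αx²) dx = (2m−1)!!·√π / (2^m α^(m+1/2)), the integral (without the A² prefactor) comes out to √(π)·σ.
With σ = 2.094: A² = 0.26943 and A = 0.51907.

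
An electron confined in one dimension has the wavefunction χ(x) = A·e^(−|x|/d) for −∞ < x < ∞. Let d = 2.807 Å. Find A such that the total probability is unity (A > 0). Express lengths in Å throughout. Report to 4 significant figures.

Require ∫ |χ|² dx = 1 over the whole domain.
With ∫₀^∞ x^0 e^(−αx) dx = 0!/α^1, the integral (without the A² prefactor) comes out to d.
Hence A² = 1/[d].
Plugging in d = 2.807 yields A = 0.59687.

A ≈ 0.5969 Å^(-1/2)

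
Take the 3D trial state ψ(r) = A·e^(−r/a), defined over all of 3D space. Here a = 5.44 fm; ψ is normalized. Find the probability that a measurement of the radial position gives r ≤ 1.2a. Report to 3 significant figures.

P ≈ 0.430

Integrate the radial probability density 4πr²|ψ|² over r ≤ 1.2a.
Normalization gives A² = 1/(π·a^3).
Let u = r/a; then A², 4π and the length scale all cancel, so P = ∫_{0}^{1.2} u^2·e^(-2·u) du ÷ ∫_{0}^{∞} u^2·e^(-2·u) du.
With ∫ u^2·e^(-2·u) du = -(2·u^2 + 2·u + 1)·e^(-2·u)/4 + C, the region integral is 1/4 - 157·e^(-12/5)/100 and the full one is 1/4.
This evaluates to P = 0.4303.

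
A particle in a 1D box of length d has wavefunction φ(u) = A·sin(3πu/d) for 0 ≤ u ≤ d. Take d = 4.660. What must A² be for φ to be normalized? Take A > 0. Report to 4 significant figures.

Normalization requires ∫|φ|² du = 1, integrated from 0 to d.
With φ = A·sin(3πu/d), the integral evaluates to A²·[d/2].
Setting this equal to 1 gives A² = 1/(d/2).
With d = 4.660: A² = 0.42918 and A = 0.65512.

A^2 ≈ 0.4292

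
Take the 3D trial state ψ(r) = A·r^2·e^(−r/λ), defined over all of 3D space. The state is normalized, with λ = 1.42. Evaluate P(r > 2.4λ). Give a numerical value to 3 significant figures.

P ≈ 0.791

P = ∫ |ψ|² 4πr² dr over r > 2.4λ.
The full normalization integral is A²·[45·π·λ^7/2] = 1, fixing A².
Let u = r/λ; then A², 4π and the length scale all cancel, so P = ∫_{2.4}^{∞} u^6·e^(-2·u) du ÷ ∫_{0}^{∞} u^6·e^(-2·u) du.
An antiderivative of u^6·e^(-2·u) is -(4·u^6 + 12·u^5 + 30·u^4 + 60·u^3 + 90·u^2 + 90·u + 45)·e^(-2·u)/8; evaluating from 2.4 to ∞ gives ≈ 4.4483, while the full integral is 45/8.
This evaluates to P = 0.7908.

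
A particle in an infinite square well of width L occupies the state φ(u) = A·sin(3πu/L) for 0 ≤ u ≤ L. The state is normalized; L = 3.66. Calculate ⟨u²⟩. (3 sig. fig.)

⟨u^2⟩ ≈ 4.39

By definition ⟨u²⟩ = ∫ u^2 |φ(u)|² du.
With ∫₀^L sin²(nπu/L) du = L/2, the ratio of the moment integral to the normalization integral gives ⟨u²⟩ = -L^2/(18·π^2) + L^2/3.
With L = 3.66, ⟨u^2⟩ = 4.390.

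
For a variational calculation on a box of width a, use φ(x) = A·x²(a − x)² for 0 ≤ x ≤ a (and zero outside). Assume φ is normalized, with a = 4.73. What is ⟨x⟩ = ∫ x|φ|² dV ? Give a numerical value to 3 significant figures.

The expectation value is the |φ|²-weighted average of x: ∫ x|φ|² dx.
Expanding the polynomial and integrating term by term, evaluating both integrals, ⟨x⟩ = a/2.
With a = 4.73, ⟨x⟩ = 2.365.

⟨x⟩ ≈ 2.37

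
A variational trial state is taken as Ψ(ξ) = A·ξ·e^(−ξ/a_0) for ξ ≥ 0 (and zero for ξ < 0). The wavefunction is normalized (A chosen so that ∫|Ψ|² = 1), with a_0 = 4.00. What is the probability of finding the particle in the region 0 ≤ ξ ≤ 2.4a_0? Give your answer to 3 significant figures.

The probability is P = ∫ |Ψ|² dξ over [0, 2.4a_0].
The normalization integral ∫|Ψ|²dξ over the whole domain equals a_0^3/4·A², and A² cancels in the ratio.
Let u = ξ/a_0; then A² and the length scale cancel, so P = ∫_{0}^{2.4} u^2·e^(-2·u) du ÷ ∫_{0}^{∞} u^2·e^(-2·u) du.
With ∫ u^2·e^(-2·u) du = -(2·u^2 + 2·u + 1)·e^(-2·u)/4 + C, the region integral is 1/4 - 433·e^(-24/5)/100 and the full one is 1/4.
The result is P = 0.8575.

P ≈ 0.857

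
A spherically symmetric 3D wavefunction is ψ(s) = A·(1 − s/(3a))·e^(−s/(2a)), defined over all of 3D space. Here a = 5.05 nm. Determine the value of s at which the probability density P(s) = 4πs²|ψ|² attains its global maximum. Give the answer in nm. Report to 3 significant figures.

s ≈ 5.05 nm

The maximum of P(s) = 4πs²|ψ|² occurs where its derivative vanishes.
This gives s = a.
With a = 5.05, the most probable radial distance is 5.050 nm.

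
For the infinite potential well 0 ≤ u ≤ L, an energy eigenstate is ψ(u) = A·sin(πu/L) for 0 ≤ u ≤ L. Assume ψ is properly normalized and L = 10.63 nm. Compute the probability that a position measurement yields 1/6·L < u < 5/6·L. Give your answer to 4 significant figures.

P ≈ 0.9423

P = ∫_{1/6·L}^{5/6·L} |ψ(u)|² du.
With A² fixed by ∫|ψ|² = 1, i.e. A² = (L/2)^(−1), substitute and integrate.
Let t = u/L; then A² and the length scale cancel, so P = ∫_{1/6}^{5/6} sin(π·t)^2 dt ÷ ∫_{0}^{1} sin(π·t)^2 dt.
With ∫ sin(π·t)^2 dt = t/2 - sin(2·π·t)/(4·π) + C, the region integral is √(3)/(4·π) + 1/3 and the full one is 1/2.
The result is P = √(3)/(2·π) + 2/3.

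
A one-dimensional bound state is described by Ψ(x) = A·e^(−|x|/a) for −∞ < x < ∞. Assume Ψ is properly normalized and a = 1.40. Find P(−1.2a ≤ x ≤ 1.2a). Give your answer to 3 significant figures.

P ≈ 0.909

P = ∫_{−1.2a}^{1.2a} |Ψ(x)|² dx.
The normalization integral ∫|Ψ|²dx over the whole domain equals a·A², and A² cancels in the ratio.
Both integrals are even about x = 0, so only the x ≥ 0 halves are needed (the factors of 2 cancel). Let u = x/a; then A² and the length scale cancel, so P = ∫_{0}^{1.2} e^(-2·u) du ÷ ∫_{0}^{∞} e^(-2·u) du.
Using ∫ e^(-2·u) du = -e^(-2·u)/2, the numerator is 1/2 - e^(-12/5)/2 and the denominator is 1/2.
This works out to P = 0.9093.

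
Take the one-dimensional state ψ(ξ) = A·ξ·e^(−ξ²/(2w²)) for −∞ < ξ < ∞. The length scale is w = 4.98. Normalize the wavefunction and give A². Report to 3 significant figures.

A^2 ≈ 0.00914

The normalization condition is ∫|ψ|² dξ = 1 from −∞ to ∞.
The integral (without the A² prefactor) comes out to √(π)·w^3/2.
Hence A² = 1/[√(π)·w^3/2].
Plugging in w = 4.98 yields A = 0.09558.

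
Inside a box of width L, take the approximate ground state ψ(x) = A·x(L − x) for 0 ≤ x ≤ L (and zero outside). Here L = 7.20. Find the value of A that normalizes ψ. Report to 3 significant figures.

A ≈ 0.0394

Normalization requires ∫|ψ|² dx = 1, integrated from 0 to L.
Expanding the polynomial and integrating term by term, ∫|ψ|² dx = A²·(L^5/30).
With L = 7.20: A² = 0.001550 and A = 0.03938.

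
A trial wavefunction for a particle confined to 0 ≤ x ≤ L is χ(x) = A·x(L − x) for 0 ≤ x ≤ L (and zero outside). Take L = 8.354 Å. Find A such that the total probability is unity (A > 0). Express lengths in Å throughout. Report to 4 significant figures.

A ≈ 0.02715 Å^(-5/2)

Require ∫ |χ|² dx = 1 over the whole domain.
With χ = A·x(L − x), the integral evaluates to A²·[L^5/30].
Plugging in L = 8.354 yields A = 0.027153.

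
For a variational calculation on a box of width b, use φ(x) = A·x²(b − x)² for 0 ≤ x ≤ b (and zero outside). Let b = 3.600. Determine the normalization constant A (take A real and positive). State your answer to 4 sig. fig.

A ≈ 0.07876

We need A² ∫|f|² dx = 1, taking the integral from 0 to b.
Carrying out the integral gives A² · b^9/630.
Hence A² = 1/[b^9/630].
With b = 3.600: A² = 0.0062032 and A = 0.078761.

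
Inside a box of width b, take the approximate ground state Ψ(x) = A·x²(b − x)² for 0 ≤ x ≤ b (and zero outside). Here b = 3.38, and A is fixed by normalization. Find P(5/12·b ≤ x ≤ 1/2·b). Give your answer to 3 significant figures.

|Ψ|² is the probability density, so P = ∫_{5/12·b}^{1/2·b} |Ψ|² dx.
Since A² = 1/(b^9/630), this is the region integral divided by the full normalization integral.
Substituting u = x/b, A² and the length scale cancel in the ratio: P = ∫_{5/12}^{1/2} u^4·(1 - u)^4 du / ∫_{0}^{1} u^4·(1 - u)^4 du.
Using ∫ u^4·(1 - u)^4 du = u^5·(70·u^4 - 315·u^3 + 540·u^2 - 420·u + 126)/630, the numerator is ≈ 0.00031376 and the denominator is 1/630.
Taking the ratio, P = 0.1977.

P ≈ 0.198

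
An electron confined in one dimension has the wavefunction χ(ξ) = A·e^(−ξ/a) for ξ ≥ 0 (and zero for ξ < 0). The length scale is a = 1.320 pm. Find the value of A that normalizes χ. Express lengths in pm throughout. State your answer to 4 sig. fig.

We need A² ∫|f|² dξ = 1, taking the integral from 0 to ∞.
The integral (without the A² prefactor) comes out to a/2.
Substituting a = 1.320 gives A² = 1.5152, so A = 1.2309.

A ≈ 1.231 pm^(-1/2)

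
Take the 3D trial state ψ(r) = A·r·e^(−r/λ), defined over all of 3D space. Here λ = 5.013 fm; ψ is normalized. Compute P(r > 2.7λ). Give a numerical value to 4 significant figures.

P ≈ 0.3733

With dV = 4πr²dr, the probability is ∫|ψ|² dV over r > 2.7λ.
A² is fixed by ∫₀^∞ 4πr²|ψ|² dr = 1, i.e. A² = (3·π·λ^5)^(−1).
Substituting u = r/λ, A², 4π and the length scale all cancel in the ratio: P = ∫_{2.7}^{∞} u^4·e^(-2·u) du / ∫_{0}^{∞} u^4·e^(-2·u) du.
With ∫ u^4·e^(-2·u) du = -(u^4/2 + u^3 + 3·u^2/2 + 3·u/2 + 3/4)·e^(-2·u) + C, the region integral is ≈ 0.279983 and the full one is 3/4.
This evaluates to P = 0.37331.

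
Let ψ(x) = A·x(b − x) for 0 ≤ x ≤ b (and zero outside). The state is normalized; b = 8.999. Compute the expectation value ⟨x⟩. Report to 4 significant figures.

By definition ⟨x⟩ = ∫ x |ψ(x)|² dx.
Expanding the polynomial and integrating term by term, since the A² factors cancel between numerator and denominator, ⟨x⟩ = b/2.
Putting b = 8.999 gives 4.4995.

⟨x⟩ ≈ 4.500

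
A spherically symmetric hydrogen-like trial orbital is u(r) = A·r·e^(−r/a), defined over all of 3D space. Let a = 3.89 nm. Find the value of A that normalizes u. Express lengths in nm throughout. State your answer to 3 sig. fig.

A ≈ 0.0109 nm^(-5/2)

We need A² ∫|f|² 4πr² dr = 1, taking the integral from 0 to ∞.
(Spherical symmetry: dV = 4πr² dr.)
Recall ∫₀^∞ r^m e^(−r/β) dr = m!·β^(m+1), with u = A·r·e^(−r/a), the integral evaluates to A²·[3·π·a^5].
Setting this equal to 1 gives A² = 1/(3·π·a^5).
Plugging in a = 3.89 yields A = 0.01091.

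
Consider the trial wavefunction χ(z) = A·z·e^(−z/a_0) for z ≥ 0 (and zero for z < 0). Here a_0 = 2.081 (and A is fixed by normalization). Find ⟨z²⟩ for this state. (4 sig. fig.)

The expectation value is the |χ|²-weighted average of z^2: ∫ z^2|χ|² dz.
Recall ∫₀^∞ z^m e^(−z/β) dz = m!·β^(m+1), the ratio of the moment integral to the normalization integral gives ⟨z²⟩ = 3·a_0^2.
Putting a_0 = 2.081 gives 12.992.

⟨z^2⟩ ≈ 12.99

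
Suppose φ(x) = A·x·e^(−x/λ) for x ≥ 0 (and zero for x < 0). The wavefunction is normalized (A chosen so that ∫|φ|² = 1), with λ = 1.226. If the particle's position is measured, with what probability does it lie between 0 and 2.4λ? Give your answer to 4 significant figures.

P ≈ 0.8575

The probability is P = ∫ |φ|² dx over [0, 2.4λ].
With A² fixed by ∫|φ|² = 1, i.e. A² = (λ^3/4)^(−1), substitute and integrate.
Let u = x/λ; then A² and the length scale cancel, so P = ∫_{0}^{2.4} u^2·e^(-2·u) du ÷ ∫_{0}^{∞} u^2·e^(-2·u) du.
Using ∫ u^2·e^(-2·u) du = -(2·u^2 + 2·u + 1)·e^(-2·u)/4, the numerator is 1/4 - 433·e^(-24/5)/100 and the denominator is 1/4.
This works out to P = 0.85746.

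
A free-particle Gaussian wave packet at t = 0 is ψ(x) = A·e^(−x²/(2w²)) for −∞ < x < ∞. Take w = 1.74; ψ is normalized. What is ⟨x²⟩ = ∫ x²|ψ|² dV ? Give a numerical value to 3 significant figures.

⟨x²⟩ = ∫ x^2 |ψ|² dx over the full domain.
Since the A² factors cancel between numerator and denominator, ⟨x²⟩ = w^2/2.
Putting w = 1.74 gives 1.514.

⟨x^2⟩ ≈ 1.51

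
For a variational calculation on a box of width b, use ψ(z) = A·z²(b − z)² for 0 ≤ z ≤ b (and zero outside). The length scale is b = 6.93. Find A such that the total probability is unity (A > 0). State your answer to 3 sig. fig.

A ≈ 0.00413

The normalization condition is ∫|ψ|² dz = 1 from 0 to b.
Carrying out the integral gives A² · b^9/630.
With b = 6.93: A² = 0.00001709 and A = 0.004134.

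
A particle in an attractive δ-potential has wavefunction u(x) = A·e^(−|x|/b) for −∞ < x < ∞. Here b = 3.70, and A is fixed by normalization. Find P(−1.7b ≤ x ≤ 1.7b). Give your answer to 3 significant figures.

|u|² is the probability density, so P = ∫_{−1.7b}^{1.7b} |u|² dx.
The normalization integral ∫|u|²dx over the whole domain equals b·A², and A² cancels in the ratio.
By symmetry take twice the x ≥ 0 contribution in numerator and denominator; the 2's cancel. Let t = x/b; then A² and the length scale cancel, so P = ∫_{0}^{1.7} e^(-2·t) dt ÷ ∫_{0}^{∞} e^(-2·t) dt.
An antiderivative of e^(-2·t) is -e^(-2·t)/2; evaluating from 0 to 1.7 gives 1/2 - e^(-17/5)/2, while the full integral is 1/2.
The result is P = 0.9666.

P ≈ 0.967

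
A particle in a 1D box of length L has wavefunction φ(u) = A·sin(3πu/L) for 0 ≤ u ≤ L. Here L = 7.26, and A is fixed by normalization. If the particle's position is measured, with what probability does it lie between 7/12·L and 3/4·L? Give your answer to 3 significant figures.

P ≈ 0.0606

|φ|² is the probability density, so P = ∫_{7/12·L}^{3/4·L} |φ|² du.
Since A² = 1/(L/2), this is the region integral divided by the full normalization integral.
Let t = u/L; then A² and the length scale cancel, so P = ∫_{7/12}^{3/4} sin(3·π·t)^2 dt ÷ ∫_{0}^{1} sin(3·π·t)^2 dt.
An antiderivative of sin(3·π·t)^2 is t/2 - sin(6·π·t)/(12·π); evaluating from 7/12 to 3/4 gives 1/12 - 1/(6·π), while the full integral is 1/2.
Evaluating gives P = (-2 + π)/(6·π).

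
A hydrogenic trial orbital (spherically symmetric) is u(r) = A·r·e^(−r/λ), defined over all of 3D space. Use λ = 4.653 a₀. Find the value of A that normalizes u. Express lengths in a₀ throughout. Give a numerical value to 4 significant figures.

A ≈ 0.006975 a₀^(-5/2)

Normalization requires ∫|u|² 4πr² dr = 1, integrated from 0 to ∞.
Using ∫₀^∞ rⁿ e^(−αr) dr = n!/αⁿ⁺¹, carrying out the integral gives A² · 3·π·λ^5.
So A² = (3·π·λ^5)^(−1).
Substituting λ = 4.653 gives A² = 0.000048648, so A = 0.0069748.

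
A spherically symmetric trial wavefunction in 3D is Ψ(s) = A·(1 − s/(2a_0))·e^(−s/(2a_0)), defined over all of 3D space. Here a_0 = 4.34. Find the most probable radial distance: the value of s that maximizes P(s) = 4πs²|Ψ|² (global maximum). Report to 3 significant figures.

s ≈ 22.7

Set d/ds [P(s) = 4πs²|Ψ|²] = 0 and solve for s > 0.
This gives s = a_0·(√(5) + 3).
With a_0 = 4.34, the most probable radial distance is 22.72.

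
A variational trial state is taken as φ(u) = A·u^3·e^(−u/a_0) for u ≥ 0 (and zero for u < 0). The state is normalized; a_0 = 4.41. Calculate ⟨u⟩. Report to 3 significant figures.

⟨u⟩ ≈ 15.4

⟨u⟩ = ∫ u |φ|² du over the full domain.
Evaluating both integrals, ⟨u⟩ = 7·a_0/2.
Putting a_0 = 4.41 gives 15.44.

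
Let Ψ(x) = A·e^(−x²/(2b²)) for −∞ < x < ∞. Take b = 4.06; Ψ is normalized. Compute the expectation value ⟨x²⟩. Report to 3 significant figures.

The expectation value is the |Ψ|²-weighted average of x^2: ∫ x^2|Ψ|² dx.
Since the A² factors cancel between numerator and denominator, ⟨x²⟩ = b^2/2.
With b = 4.06, ⟨x^2⟩ = 8.242.

⟨x^2⟩ ≈ 8.24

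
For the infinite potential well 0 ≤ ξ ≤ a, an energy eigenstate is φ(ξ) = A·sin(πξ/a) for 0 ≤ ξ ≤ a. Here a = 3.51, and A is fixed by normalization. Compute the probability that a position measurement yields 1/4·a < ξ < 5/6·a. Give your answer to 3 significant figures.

|φ|² is the probability density, so P = ∫_{1/4·a}^{5/6·a} |φ|² dξ.
With A² fixed by ∫|φ|² = 1, i.e. A² = (a/2)^(−1), substitute and integrate.
Let u = ξ/a; then A² and the length scale cancel, so P = ∫_{1/4}^{5/6} sin(π·u)^2 du ÷ ∫_{0}^{1} sin(π·u)^2 du.
Using ∫ sin(π·u)^2 du = u/2 - sin(2·π·u)/(4·π), the numerator is √(3)/(8·π) + 1/(4·π) + 7/24 and the denominator is 1/2.
Taking the ratio, P = (3·√(3) + 6 + 7·π)/(12·π).

P ≈ 0.880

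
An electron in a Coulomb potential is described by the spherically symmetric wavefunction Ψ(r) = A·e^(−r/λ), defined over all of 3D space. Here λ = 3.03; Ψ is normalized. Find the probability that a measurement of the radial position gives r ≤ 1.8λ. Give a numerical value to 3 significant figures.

P ≈ 0.697

With dV = 4πr²dr, the probability is ∫|Ψ|² dV over r ≤ 1.8λ.
Normalization gives A² = 1/(π·λ^3).
In terms of u = r/λ (A², 4π and the length scale all cancel between numerator and denominator), P = [∫_{0}^{1.8} u^2·e^(-2·u) du] / [∫_{0}^{∞} u^2·e^(-2·u) du].
An antiderivative of u^2·e^(-2·u) is -(2·u^2 + 2·u + 1)·e^(-2·u)/4; evaluating from 0 to 1.8 gives 1/4 - 277·e^(-18/5)/100, while the full integral is 1/4.
Taking the ratio yields P = 0.6973.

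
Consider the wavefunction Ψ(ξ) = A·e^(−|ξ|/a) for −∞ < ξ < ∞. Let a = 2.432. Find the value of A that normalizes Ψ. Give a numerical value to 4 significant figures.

A ≈ 0.6412

The normalization condition is ∫|Ψ|² dξ = 1 from −∞ to ∞.
Using ∫₀^∞ ξⁿ e^(−αξ) dξ = n!/αⁿ⁺¹, carrying out the integral gives A² · a.
Hence A² = 1/[a].
Plugging in a = 2.432 yields A = 0.64124.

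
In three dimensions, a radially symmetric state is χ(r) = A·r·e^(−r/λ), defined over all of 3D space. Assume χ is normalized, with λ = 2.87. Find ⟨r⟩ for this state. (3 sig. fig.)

⟨r⟩ ≈ 7.18

By definition ⟨r⟩ = ∫ r |χ(r)|² 4πr² dr.
Recall ∫₀^∞ r^m e^(−r/β) dr = m!·β^(m+1), since the A² factors cancel between numerator and denominator, ⟨r⟩ = 5·λ/2.
Putting λ = 2.87 gives 7.175.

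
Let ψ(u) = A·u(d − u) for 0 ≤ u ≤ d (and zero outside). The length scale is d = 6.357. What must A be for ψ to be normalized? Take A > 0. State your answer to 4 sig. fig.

A ≈ 0.05376

Require ∫ |ψ|² du = 1 over the whole domain.
Expanding the polynomial and integrating term by term, carrying out the integral gives A² · d^5/30.
Setting this equal to 1 gives A² = 1/(d^5/30).
Plugging in d = 6.357 yields A = 0.053756.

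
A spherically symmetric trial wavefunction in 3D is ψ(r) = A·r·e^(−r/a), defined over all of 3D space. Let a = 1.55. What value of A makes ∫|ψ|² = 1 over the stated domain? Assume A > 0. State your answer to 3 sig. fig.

A ≈ 0.109

Require ∫ |ψ|² 4πr² dr = 1 over the whole domain.
∫|ψ|² 4πr² dr = A²·(3·π·a^5).
With a = 1.55: A² = 0.01186 and A = 0.1089.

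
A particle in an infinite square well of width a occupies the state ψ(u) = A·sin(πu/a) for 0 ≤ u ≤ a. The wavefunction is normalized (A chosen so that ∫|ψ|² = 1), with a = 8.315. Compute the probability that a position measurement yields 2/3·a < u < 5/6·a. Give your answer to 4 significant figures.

The probability is P = ∫ |ψ|² du over [2/3·a, 5/6·a].
Since A² = 1/(a/2), this is the region integral divided by the full normalization integral.
Let t = u/a; then A² and the length scale cancel, so P = ∫_{2/3}^{5/6} sin(π·t)^2 dt ÷ ∫_{0}^{1} sin(π·t)^2 dt.
An antiderivative of sin(π·t)^2 is t/2 - sin(2·π·t)/(4·π); evaluating from 2/3 to 5/6 gives 1/12, while the full integral is 1/2.
Taking the ratio, P = 1/6.

P ≈ 0.1667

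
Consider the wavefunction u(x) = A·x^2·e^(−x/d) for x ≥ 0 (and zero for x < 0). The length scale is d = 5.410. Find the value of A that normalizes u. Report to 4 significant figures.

A ≈ 0.01696

The normalization condition is ∫|u|² dx = 1 from 0 to ∞.
Carrying out the integral gives A² · 3·d^5/4.
Setting this equal to 1 gives A² = 1/(3·d^5/4).
With d = 5.410: A² = 0.00028771 and A = 0.016962.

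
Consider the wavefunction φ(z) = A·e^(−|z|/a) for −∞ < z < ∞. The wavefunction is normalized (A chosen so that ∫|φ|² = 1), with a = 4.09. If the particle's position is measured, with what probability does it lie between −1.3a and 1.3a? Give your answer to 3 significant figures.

P = ∫_{−1.3a}^{1.3a} |φ(z)|² dz.
With A² fixed by ∫|φ|² = 1, i.e. A² = (a)^(−1), substitute and integrate.
Both integrals are even about z = 0, so only the z ≥ 0 halves are needed (the factors of 2 cancel). Let u = z/a; then A² and the length scale cancel, so P = ∫_{0}^{1.3} e^(-2·u) du ÷ ∫_{0}^{∞} e^(-2·u) du.
With ∫ e^(-2·u) du = -e^(-2·u)/2 + C, the region integral is 1/2 - e^(-13/5)/2 and the full one is 1/2.
The result is P = 0.9257.

P ≈ 0.926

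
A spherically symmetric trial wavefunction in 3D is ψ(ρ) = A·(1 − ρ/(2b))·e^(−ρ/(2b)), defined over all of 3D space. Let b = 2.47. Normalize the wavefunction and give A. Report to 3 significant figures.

A ≈ 0.0514

We need A² ∫|f|² 4πρ² dρ = 1, taking the integral from 0 to ∞.
With ψ = A·(1 − ρ/(2b))·e^(−ρ/(2b)), the integral evaluates to A²·[8·π·b^3].
Setting this equal to 1 gives A² = 1/(8·π·b^3).
With b = 2.47: A² = 0.002640 and A = 0.05138.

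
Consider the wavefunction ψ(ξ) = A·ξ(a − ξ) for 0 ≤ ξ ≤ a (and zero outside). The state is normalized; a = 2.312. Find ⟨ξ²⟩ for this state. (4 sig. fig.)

⟨ξ^2⟩ ≈ 1.527

The expectation value is the |ψ|²-weighted average of ξ^2: ∫ ξ^2|ψ|² dξ.
Evaluating both integrals, ⟨ξ²⟩ = 2·a^2/7.
Putting a = 2.312 gives 1.5272.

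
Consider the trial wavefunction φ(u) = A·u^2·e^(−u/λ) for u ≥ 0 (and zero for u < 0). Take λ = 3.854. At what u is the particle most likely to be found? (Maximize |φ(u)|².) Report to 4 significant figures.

Set d/du [|φ(u)|²] = 0 and solve for u > 0.
This gives u = 2·λ.
With λ = 3.854, the most probable position is 7.7080.

u ≈ 7.708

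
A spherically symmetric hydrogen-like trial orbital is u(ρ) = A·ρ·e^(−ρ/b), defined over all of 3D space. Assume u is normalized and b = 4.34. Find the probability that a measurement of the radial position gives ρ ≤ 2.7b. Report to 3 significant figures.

Integrate the radial probability density 4πρ²|u|² over ρ ≤ 2.7b.
Normalization gives A² = 1/(3·π·b^5).
Let t = ρ/b; then A², 4π and the length scale all cancel, so P = ∫_{0}^{2.7} t^4·e^(-2·t) dt ÷ ∫_{0}^{∞} t^4·e^(-2·t) dt.
Using ∫ t^4·e^(-2·t) dt = -(t^4/2 + t^3 + 3·t^2/2 + 3·t/2 + 3/4)·e^(-2·t), the numerator is ≈ 0.47002 and the denominator is 3/4.
The region integral divided by the full integral gives P = 0.6267.

P ≈ 0.627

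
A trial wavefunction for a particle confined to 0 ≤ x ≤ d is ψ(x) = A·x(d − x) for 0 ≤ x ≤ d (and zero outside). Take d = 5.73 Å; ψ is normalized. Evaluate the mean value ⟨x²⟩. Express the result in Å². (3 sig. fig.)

⟨x²⟩ = ∫ x^2 |ψ|² dx over the full domain.
Expanding the polynomial and integrating term by term, the ratio of the moment integral to the normalization integral gives ⟨x²⟩ = 2·d^2/7.
With d = 5.73, ⟨x^2⟩ = 9.381.

⟨x^2⟩ ≈ 9.38 Å^2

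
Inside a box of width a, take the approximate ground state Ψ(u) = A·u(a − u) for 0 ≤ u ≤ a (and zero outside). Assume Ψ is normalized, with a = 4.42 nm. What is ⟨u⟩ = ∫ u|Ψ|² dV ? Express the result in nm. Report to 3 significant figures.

⟨u⟩ ≈ 2.21 nm

The expectation value is the |Ψ|²-weighted average of u: ∫ u|Ψ|² du.
Evaluating both integrals, ⟨u⟩ = a/2.
Putting a = 4.42 gives 2.210.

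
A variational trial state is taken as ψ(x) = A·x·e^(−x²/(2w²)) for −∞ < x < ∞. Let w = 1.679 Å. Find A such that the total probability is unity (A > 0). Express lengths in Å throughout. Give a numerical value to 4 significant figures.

A ≈ 0.4883 Å^(-3/2)

Normalization requires ∫|ψ|² dx = 1, integrated from −∞ to ∞.
Carrying out the integral gives A² · √(π)·w^3/2.
So A² = (√(π)·w^3/2)^(−1).
Plugging in w = 1.679 yields A = 0.48826.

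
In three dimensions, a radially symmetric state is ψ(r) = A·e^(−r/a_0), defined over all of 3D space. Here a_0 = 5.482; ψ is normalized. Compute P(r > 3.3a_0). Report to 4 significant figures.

P ≈ 0.03997

With dV = 4πr²dr, the probability is ∫|ψ|² dV over r > 3.3a_0.
Normalization gives A² = 1/(π·a_0^3).
Let u = r/a_0; then A², 4π and the length scale all cancel, so P = ∫_{3.3}^{∞} u^2·e^(-2·u) du ÷ ∫_{0}^{∞} u^2·e^(-2·u) du.
An antiderivative of u^2·e^(-2·u) is -(2·u^2 + 2·u + 1)·e^(-2·u)/4; evaluating from 3.3 to ∞ gives 1469·e^(-33/5)/200, while the full integral is 1/4.
This evaluates to P = 0.039968.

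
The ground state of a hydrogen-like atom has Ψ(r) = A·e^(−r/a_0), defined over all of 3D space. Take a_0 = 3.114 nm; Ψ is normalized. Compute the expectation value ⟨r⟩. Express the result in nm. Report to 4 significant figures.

⟨r⟩ ≈ 4.671 nm

⟨r⟩ = ∫ r |Ψ|² 4πr² dr over the full domain.
Using ∫₀^∞ rⁿ e^(−αr) dr = n!/αⁿ⁺¹, evaluating both integrals, ⟨r⟩ = 3·a_0/2.
Putting a_0 = 3.114 gives 4.6710.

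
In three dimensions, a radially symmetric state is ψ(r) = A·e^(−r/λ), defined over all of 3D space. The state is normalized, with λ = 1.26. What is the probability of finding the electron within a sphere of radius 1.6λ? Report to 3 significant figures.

With dV = 4πr²dr, the probability is ∫|ψ|² dV over r ≤ 1.6λ.
The full normalization integral is A²·[π·λ^3] = 1, fixing A².
In terms of u = r/λ (A², 4π and the length scale all cancel between numerator and denominator), P = [∫_{0}^{1.6} u^2·e^(-2·u) du] / [∫_{0}^{∞} u^2·e^(-2·u) du].
Using ∫ u^2·e^(-2·u) du = -(2·u^2 + 2·u + 1)·e^(-2·u)/4, the numerator is 1/4 - 233·e^(-16/5)/100 and the denominator is 1/4.
This evaluates to P = 0.6201.

P ≈ 0.620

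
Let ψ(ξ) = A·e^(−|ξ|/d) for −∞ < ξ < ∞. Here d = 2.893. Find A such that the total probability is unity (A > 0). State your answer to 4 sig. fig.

A ≈ 0.5879

We need A² ∫|f|² dξ = 1, taking the integral from −∞ to ∞.
With ∫₀^∞ ξ^0 e^(−αξ) dξ = 0!/α^1, ∫|ψ|² dξ = A²·(d).
So A² = (d)^(−1).
Plugging in d = 2.893 yields A = 0.58793.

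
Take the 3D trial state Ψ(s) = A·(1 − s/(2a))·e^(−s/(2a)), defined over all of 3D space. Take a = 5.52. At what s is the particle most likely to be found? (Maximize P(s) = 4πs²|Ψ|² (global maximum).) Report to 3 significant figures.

Set d/ds [P(s) = 4πs²|Ψ|²] = 0 and solve for s > 0.
Solving yields s = a·(√(5) + 3).
With a = 5.52, the most probable radial distance is 28.90.

s ≈ 28.9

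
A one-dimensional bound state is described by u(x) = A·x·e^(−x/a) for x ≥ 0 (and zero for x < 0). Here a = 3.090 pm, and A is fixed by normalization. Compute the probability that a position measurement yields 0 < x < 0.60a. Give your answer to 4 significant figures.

The probability is P = ∫ |u|² dx over [0, 0.60a].
The normalization integral ∫|u|²dx over the whole domain equals a^3/4·A², and A² cancels in the ratio.
In terms of t = x/a (A² and the length scale cancel between numerator and denominator), P = [∫_{0}^{0.60} t^2·e^(-2·t) dt] / [∫_{0}^{∞} t^2·e^(-2·t) dt].
An antiderivative of t^2·e^(-2·t) is -(2·t^2 + 2·t + 1)·e^(-2·t)/4; evaluating from 0 to 0.60 gives 1/4 - 73·e^(-6/5)/100, while the full integral is 1/4.
Taking the ratio, P = 0.12051.

P ≈ 0.1205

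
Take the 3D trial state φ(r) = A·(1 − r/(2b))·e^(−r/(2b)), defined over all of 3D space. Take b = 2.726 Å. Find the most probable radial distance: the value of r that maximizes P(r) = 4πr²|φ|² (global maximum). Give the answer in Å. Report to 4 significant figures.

Differentiate P(r) = 4πr²|φ|² with respect to r and set to zero.
Solving yields r = b·(√(5) + 3).
With b = 2.726, the most probable radial distance is 14.274 Å.

r ≈ 14.27 Å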